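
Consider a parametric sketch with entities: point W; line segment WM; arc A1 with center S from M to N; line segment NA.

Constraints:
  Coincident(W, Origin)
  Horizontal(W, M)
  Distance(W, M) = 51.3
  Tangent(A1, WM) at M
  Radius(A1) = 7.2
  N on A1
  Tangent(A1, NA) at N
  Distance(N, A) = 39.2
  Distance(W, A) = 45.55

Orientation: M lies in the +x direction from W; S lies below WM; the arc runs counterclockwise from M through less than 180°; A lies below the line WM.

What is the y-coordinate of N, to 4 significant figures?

-3.629

W is at the origin; WM is horizontal with |WM| = 51.3 and M on the +x side, so M = (51.30, 0.000). Tangency of A1 to WM means the radius SM is perpendicular to WM, so S = M + (0, -7.2) = (51.30, -7.200). Since SN ⟂ NA (tangency), |SA| = √(7.2² + 39.2²) = 39.86 regardless of where N sits on A1. So A lies on both circle(W, 45.55) and circle(S, 39.86); the below-WM intersection is A = (25.61, -37.67). N is the foot of the tangent from A: N = (45.05, -3.629).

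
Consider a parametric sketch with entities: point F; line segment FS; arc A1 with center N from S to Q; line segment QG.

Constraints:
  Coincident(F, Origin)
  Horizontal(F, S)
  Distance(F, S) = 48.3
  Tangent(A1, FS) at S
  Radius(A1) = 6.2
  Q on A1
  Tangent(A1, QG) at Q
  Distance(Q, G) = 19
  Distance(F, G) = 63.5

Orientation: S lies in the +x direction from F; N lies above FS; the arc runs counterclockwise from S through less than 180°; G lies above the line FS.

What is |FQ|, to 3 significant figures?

54.5

Checks: |NQ| = 6.200 ✓; ∠(NQ, QG) = 90.00° ✓; |QG| = 19.00 ✓; |FG| = 63.50 ✓.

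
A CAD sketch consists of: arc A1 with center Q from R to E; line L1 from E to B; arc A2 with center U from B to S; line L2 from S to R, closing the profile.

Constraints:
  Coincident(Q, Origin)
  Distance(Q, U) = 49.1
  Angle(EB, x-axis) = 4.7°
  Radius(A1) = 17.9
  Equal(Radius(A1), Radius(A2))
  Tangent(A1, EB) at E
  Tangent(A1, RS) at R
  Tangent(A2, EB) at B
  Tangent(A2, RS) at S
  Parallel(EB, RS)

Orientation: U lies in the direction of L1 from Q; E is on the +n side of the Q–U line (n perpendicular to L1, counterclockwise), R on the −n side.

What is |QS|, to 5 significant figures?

52.261

The slot axis is L1's direction at 4.7°, so u = (cos 4.7°, sin 4.7°) = (0.99664, 0.081939) and n = (−sin 4.7°, cos 4.7°) = (-0.081939, 0.99664). Q is at the origin and U lies 49.1 along u from Q, so U = 49.1·u = (48.935, 4.0232). Tangency of A1 to both parallel lines with radius 17.9 puts E and R at Q ± 17.9·n: E = (-1.4667, 17.840), R = (1.4667, -17.840). Equal radii place B and S the same way about U: B = U + 17.9·n = (47.468, 21.863), S = U − 17.9·n = (50.402, -13.817). Then |QS| = |S − Q| = 52.261.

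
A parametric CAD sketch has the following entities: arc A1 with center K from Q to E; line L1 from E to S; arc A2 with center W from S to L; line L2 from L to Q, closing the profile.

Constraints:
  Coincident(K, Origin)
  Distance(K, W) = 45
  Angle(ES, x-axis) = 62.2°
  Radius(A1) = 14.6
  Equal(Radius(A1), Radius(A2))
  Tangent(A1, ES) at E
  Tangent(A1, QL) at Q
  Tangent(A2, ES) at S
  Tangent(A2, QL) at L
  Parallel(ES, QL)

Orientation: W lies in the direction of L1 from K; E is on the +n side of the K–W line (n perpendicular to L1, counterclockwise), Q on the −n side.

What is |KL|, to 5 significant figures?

47.309

Tangency of A1 to both parallel lines with radius 14.6 puts E and Q at K ± 14.6·n: E = (-12.915, 6.8092), Q = (12.915, -6.8092). Equal radii place S and L the same way about W: S = W + 14.6·n = (8.0725, 46.615), L = W − 14.6·n = (33.902, 32.997). Then |KL| = |L − K| = 47.309.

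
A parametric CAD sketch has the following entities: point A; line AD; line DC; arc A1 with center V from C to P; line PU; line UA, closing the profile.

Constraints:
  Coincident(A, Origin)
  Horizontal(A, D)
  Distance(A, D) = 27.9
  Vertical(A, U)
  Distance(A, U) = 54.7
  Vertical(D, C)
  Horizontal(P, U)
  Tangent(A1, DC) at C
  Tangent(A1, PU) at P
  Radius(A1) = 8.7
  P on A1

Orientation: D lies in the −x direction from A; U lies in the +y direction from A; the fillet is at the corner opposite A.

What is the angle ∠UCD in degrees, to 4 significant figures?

107.3°

A is at the origin; A and D share the same y with |AD| = 27.9 and D on the −x side, so D = (-27.90, 0.000). A and U share the same x with |AU| = 54.7 and U on the +y side, so U = (0.000, 54.70). The virtual corner opposite A is at (-27.90, 54.70). Tangency of A1 to DC means the radius VC is perpendicular to DC and tangency of A1 to PU means the radius VP is perpendicular to PU, with radius 8.7, so the center V sits 8.7 in from both sides at V = (-19.20, 46.00). That places the tangent points at C = (-27.90, 46.00) on DC and P = (-19.20, 54.70) on PU. Then cos ∠UCD = CU·CD / (|CU||CD|), giving 107.3°.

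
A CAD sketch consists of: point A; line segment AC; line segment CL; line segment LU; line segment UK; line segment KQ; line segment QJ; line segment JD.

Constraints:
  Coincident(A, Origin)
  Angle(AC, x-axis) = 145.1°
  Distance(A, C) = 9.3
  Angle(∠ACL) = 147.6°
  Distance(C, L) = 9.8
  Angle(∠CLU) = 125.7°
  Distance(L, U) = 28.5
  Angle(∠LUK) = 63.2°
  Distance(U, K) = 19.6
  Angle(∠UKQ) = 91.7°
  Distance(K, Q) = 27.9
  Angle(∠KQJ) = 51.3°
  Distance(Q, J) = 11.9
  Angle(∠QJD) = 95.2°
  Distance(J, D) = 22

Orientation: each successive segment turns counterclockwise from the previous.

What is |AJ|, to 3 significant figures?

20.3

∠UKQ = 91.7° gives KQ at 76.9° from the x-axis; with |KQ| = 27.9, Q = (-9.51, 6.65). ∠KQJ = 51.3° gives QJ at -154° from the x-axis; with |QJ| = 11.9, J = (-20.2, 1.51). Then |AJ| = |J − A| = 20.3.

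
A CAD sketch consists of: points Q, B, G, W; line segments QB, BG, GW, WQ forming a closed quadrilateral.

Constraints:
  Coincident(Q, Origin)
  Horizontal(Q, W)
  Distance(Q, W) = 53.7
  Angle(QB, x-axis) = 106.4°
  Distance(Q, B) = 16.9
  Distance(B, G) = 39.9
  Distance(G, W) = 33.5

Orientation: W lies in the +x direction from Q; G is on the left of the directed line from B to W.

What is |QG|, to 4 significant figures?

43.08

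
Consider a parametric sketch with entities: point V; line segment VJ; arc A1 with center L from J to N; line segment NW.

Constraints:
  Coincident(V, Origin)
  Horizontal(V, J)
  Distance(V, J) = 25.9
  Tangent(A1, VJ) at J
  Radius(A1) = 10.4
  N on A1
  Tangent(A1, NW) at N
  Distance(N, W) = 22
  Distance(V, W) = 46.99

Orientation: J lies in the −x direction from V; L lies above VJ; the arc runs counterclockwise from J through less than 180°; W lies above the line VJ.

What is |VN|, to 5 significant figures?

25.032

V is at the origin; VJ is horizontal with |VJ| = 25.9 and J on the −x side, so J = (-25.900, 0.0000). A1 meets VJ tangentially, so LJ is at right angles to VJ, so L = J + (0, 10.4) = (-25.900, 10.400). Since LN ⟂ NW (tangency), |LW| = √(10.4² + 22.0²) = 24.334 regardless of where N sits on A1. So W lies on both circle(V, 46.99) and circle(L, 24.334); the above-VJ intersection is W = (-32.672, 33.773). N is the foot of the tangent from W: N = (-18.106, 17.286).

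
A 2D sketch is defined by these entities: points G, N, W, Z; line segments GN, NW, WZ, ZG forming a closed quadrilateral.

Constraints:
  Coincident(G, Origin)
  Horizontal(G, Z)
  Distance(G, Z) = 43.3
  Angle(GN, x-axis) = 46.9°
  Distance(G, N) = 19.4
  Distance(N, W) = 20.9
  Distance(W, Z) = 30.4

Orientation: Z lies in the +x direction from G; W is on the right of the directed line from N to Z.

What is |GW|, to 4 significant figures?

15.22

G is at the origin; G and Z share the same y with |GZ| = 43.3 and Z in +x, so Z = (43.3, 0). GN runs at 46.9° with |GN| = 19.4, so N = (13.26, 14.17). W is determined by |NW| = 20.9 and |WZ| = 30.4 together: it lies at the intersection of circle(N, 20.9) and circle(Z, 30.4). With |NZ| = 33.22, the foot of the radical line on NZ is 9.272 from N and the perpendicular offset is √(20.9² − 9.272²) = 18.73. Taking the right-of-NZ solution: W = (13.65, -6.731).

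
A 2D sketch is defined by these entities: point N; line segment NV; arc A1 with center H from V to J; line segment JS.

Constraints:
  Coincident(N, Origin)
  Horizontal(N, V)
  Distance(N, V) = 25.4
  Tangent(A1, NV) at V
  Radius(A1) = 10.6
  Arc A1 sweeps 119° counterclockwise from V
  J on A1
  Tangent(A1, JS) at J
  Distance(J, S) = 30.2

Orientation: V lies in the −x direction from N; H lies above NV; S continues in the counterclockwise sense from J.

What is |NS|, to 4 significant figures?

52.19

N is at the origin; NV is horizontal with |NV| = 25.4 and V on the −x side, so V = (-25.40, 0.000). A1 meets NV tangentially, so HV is at right angles to NV, so H = V + (0, 10.6) = (-25.40, 10.60). On A1, V sits at bearing -90° from H; a 119° counterclockwise sweep puts J at bearing 29°, so J = H + 10.6·(cos 29°, sin 29°) = (-16.13, 15.74). A1 meets JS tangentially, so HJ is at right angles to JS, so JS runs along (−sin 29°, cos 29°); with |JS| = 30.2, S = (-30.77, 42.15). Then |NS| = |S − N| = 52.19.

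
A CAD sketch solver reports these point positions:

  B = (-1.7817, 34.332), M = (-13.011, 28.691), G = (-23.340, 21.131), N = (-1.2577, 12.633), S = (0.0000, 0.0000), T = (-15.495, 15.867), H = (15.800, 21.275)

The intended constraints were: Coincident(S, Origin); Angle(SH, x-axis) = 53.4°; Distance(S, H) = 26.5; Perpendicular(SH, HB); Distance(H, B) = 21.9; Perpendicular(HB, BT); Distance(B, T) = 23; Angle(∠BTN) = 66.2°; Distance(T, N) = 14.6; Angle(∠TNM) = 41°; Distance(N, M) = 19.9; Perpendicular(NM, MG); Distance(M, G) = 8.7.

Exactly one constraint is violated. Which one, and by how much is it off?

Distance(M, G) = 8.7 — off by 4.10.

S = (0.00, 0.00) ✓; SH at 53.40° ✓; |SH| = 26.50 ✓; ∠(SH, HB) = 90.00° ✓; |HB| = 21.90 ✓; ∠(HB, BT) = 90.00° ✓; |BT| = 23.00 ✓; ∠BTN = 66.20° ✓; |TN| = 14.60 ✓; ∠TNM = 41.00° ✓; |NM| = 19.90 ✓; ∠(NM, MG) = 90.00° ✓; |MG| = 12.80 ✗.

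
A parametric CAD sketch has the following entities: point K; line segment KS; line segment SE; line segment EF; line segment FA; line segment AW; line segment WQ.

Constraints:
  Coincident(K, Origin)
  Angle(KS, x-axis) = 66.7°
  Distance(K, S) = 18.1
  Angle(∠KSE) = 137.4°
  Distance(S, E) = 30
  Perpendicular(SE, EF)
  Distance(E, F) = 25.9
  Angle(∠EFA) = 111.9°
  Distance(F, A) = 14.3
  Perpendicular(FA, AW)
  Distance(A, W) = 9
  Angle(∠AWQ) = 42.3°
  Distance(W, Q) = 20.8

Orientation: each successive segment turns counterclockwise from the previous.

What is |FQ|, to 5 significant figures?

6.3914

K is at the origin; KS runs at 66.7° with length 18.1, so S = (7.1594, 16.624). ∠KSE = 137.4° gives SE at 109.30° from the x-axis; with |SE| = 30.0, E = (-2.7561, 44.938). SE ⟂ EF, so EF runs at -160.70°; with |EF| = 25.9, F = (-27.201, 36.378). ∠EFA = 111.9° gives FA at -92.600° from the x-axis; with |FA| = 14.3, A = (-27.849, 22.092). FA ⟂ AW, so AW runs at -2.6000°; with |AW| = 9.0, W = (-18.858, 21.684). ∠AWQ = 42.3° gives WQ at 135.10° from the x-axis; with |WQ| = 20.8, Q = (-33.592, 36.366). Then |FQ| = |Q − F| = 6.3914.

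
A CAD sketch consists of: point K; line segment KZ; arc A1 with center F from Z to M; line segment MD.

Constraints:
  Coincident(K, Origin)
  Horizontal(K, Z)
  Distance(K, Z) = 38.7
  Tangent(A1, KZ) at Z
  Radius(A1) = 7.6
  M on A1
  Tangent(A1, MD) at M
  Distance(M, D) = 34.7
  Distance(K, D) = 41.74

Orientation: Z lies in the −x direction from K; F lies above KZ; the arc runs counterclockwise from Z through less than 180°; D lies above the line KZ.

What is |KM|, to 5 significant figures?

31.988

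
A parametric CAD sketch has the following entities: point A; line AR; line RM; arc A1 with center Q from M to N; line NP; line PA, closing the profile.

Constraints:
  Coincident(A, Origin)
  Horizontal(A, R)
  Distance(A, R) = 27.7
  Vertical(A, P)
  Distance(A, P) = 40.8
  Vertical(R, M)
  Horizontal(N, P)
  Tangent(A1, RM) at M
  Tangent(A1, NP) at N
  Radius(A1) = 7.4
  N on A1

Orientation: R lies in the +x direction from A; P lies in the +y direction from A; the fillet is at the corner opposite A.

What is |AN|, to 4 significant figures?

45.57

A is at the origin; A and R share the same y with |AR| = 27.7 and R on the +x side, so R = (27.70, 0.000). AP is vertical with |AP| = 40.8 and P on the +y side, so P = (0.000, 40.80). The virtual corner opposite A is at (27.70, 40.80). A1 meets RM tangentially, so QM is at right angles to RM and the tangent condition forces QN to be normal to NP, with radius 7.4, so the center Q sits 7.4 in from both sides at Q = (20.30, 33.40). That places the tangent points at M = (27.70, 33.40) on RM and N = (20.30, 40.80) on NP. Then |AN| = |N − A| = 45.57.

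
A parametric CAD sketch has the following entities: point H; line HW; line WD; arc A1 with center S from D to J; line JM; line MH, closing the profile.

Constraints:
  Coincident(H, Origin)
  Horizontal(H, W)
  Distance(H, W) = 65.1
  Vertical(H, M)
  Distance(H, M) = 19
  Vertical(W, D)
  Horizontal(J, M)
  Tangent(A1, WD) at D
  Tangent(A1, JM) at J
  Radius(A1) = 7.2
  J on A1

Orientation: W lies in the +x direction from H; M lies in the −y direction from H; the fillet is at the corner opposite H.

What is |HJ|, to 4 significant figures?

60.94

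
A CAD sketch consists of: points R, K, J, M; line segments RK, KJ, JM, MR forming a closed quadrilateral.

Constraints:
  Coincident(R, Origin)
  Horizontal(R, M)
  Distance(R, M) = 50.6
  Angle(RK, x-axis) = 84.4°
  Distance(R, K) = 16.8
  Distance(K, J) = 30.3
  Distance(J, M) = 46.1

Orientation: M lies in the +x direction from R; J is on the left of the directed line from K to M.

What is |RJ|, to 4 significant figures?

44.34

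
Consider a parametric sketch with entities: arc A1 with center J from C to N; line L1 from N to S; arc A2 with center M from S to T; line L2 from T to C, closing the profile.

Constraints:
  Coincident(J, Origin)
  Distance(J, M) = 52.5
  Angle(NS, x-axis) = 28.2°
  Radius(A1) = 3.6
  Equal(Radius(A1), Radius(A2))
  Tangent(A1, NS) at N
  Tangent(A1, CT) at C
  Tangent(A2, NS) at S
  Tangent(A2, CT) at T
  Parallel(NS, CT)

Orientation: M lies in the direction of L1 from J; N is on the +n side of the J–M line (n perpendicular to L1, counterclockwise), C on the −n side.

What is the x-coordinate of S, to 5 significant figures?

44.567

The slot axis is L1's direction at 28.2°, so u = (cos 28.2°, sin 28.2°) = (0.88130, 0.47255) and n = (−sin 28.2°, cos 28.2°) = (-0.47255, 0.88130). J is at the origin and M lies 52.5 along u from J, so M = 52.5·u = (46.268, 24.809). Tangency of A1 to both parallel lines with radius 3.6 puts N and C at J ± 3.6·n: N = (-1.7012, 3.1727), C = (1.7012, -3.1727). Equal radii place S and T the same way about M: S = M + 3.6·n = (44.567, 27.982), T = M − 3.6·n = (47.970, 21.636). So S.x = 44.567.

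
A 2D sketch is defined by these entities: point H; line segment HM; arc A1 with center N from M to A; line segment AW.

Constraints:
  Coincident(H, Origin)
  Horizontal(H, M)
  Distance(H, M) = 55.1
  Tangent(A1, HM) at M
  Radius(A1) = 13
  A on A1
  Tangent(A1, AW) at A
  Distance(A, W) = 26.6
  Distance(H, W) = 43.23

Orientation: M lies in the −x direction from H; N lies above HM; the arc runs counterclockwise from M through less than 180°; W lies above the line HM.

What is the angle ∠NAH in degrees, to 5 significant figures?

160.30°

Checks: ∠(NM, MH) = 90.00° ✓; |NM| = 13.00 ✓; |NA| = 13.00 ✓; ∠(NA, AW) = 90.00° ✓; |AW| = 26.60 ✓; |HW| = 43.23 ✓.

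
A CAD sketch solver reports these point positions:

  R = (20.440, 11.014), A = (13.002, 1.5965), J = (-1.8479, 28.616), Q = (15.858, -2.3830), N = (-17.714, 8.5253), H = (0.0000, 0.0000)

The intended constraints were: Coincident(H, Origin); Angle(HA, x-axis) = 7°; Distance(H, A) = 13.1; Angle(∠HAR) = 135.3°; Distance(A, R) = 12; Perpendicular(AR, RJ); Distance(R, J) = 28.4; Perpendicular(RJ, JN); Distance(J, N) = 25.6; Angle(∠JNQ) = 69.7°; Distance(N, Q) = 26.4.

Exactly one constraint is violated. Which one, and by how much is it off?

Distance(N, Q) = 26.4 — off by 8.90.

H = (0.00, 0.00) ✓; HA at 7.000° ✓; |HA| = 13.10 ✓; ∠HAR = 135.3° ✓; |AR| = 12.00 ✓; ∠(AR, RJ) = 90.00° ✓; |RJ| = 28.40 ✓; ∠(RJ, JN) = 90.00° ✓; |JN| = 25.60 ✓; ∠JNQ = 69.70° ✓; |NQ| = 35.30 ✗.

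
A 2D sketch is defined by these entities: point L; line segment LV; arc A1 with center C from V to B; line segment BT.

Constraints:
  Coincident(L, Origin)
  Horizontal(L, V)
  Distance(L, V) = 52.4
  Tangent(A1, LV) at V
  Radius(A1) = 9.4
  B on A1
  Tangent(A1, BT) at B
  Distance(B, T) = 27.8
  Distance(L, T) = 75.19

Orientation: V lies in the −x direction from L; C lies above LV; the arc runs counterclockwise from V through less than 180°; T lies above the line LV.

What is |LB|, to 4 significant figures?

48.83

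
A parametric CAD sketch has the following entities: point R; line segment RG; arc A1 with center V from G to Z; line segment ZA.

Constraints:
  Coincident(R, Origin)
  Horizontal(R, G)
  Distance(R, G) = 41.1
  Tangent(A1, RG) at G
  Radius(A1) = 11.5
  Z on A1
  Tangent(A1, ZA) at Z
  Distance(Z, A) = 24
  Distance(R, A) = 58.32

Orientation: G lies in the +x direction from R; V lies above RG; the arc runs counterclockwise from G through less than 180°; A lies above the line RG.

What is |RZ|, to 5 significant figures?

54.166

R is at the origin; R and G share the same y with |RG| = 41.1 and G on the +x side, so G = (41.100, 0.0000). The tangent condition forces VG to be normal to RG, so V = G + (0, 11.5) = (41.100, 11.500). Since VZ ⟂ ZA (tangency), |VA| = √(11.5² + 24.0²) = 26.613 regardless of where Z sits on A1. So A lies on both circle(R, 58.32) and circle(V, 26.613); the above-RG intersection is A = (44.310, 37.919). Z is the foot of the tangent from A: Z = (51.995, 15.182).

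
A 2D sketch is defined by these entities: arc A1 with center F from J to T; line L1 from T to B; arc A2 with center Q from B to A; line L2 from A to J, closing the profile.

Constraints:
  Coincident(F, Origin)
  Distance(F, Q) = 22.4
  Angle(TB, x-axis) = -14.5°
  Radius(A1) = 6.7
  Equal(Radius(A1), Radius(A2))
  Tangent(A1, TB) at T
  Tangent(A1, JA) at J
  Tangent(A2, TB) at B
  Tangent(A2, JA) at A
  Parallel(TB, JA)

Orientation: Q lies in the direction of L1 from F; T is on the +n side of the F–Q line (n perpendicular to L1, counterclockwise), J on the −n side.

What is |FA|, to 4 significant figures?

23.38

The slot axis is L1's direction at -14.5°, so u = (cos -14.5°, sin -14.5°) = (0.9681, -0.2504) and n = (−sin -14.5°, cos -14.5°) = (0.2504, 0.9681). F is at the origin and Q lies 22.4 along u from F, so Q = 22.4·u = (21.69, -5.609). Tangency of A1 to both parallel lines with radius 6.7 puts T and J at F ± 6.7·n: T = (1.678, 6.487), J = (-1.678, -6.487). Equal radii place B and A the same way about Q: B = Q + 6.7·n = (23.36, 0.8781), A = Q − 6.7·n = (20.01, -12.10). Then |FA| = |A − F| = 23.38.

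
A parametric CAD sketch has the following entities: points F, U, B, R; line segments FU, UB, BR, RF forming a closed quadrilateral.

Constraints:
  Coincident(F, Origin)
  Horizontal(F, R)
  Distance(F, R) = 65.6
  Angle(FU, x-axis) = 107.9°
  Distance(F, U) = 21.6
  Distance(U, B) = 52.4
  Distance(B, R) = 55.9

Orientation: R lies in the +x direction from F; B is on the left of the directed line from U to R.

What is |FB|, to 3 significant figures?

61.4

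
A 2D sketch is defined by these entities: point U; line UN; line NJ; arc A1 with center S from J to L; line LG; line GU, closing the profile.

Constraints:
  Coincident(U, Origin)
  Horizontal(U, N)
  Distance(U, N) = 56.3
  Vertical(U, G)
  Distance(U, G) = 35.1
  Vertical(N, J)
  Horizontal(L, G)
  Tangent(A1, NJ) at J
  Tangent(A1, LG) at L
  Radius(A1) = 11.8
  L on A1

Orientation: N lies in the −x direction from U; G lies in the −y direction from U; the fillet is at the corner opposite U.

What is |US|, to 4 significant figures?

50.23

U is at the origin; UN is horizontal with |UN| = 56.3 and N on the −x side, so N = (-56.30, 0.000). U and G share the same x with |UG| = 35.1 and G on the −y side, so G = (0.000, -35.10). The virtual corner opposite U is at (-56.30, -35.10). A1 meets NJ tangentially, so SJ is at right angles to NJ and A1 meets LG tangentially, so SL is at right angles to LG, with radius 11.8, so the center S sits 11.8 in from both sides at S = (-44.50, -23.30). Then |US| = |S − U| = 50.23.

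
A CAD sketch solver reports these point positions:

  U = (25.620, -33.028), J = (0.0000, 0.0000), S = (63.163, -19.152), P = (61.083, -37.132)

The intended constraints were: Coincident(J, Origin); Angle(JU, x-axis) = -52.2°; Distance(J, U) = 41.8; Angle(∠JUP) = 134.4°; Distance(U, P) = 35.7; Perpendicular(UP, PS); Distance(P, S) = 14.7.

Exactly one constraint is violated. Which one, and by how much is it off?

Distance(P, S) = 14.7 — off by 3.40.

J = (0.00, 0.00) ✓; JU at -52.20° ✓; |JU| = 41.80 ✓; ∠JUP = 134.4° ✓; |UP| = 35.70 ✓; ∠(UP, PS) = 90.00° ✓; |PS| = 18.10 ✗.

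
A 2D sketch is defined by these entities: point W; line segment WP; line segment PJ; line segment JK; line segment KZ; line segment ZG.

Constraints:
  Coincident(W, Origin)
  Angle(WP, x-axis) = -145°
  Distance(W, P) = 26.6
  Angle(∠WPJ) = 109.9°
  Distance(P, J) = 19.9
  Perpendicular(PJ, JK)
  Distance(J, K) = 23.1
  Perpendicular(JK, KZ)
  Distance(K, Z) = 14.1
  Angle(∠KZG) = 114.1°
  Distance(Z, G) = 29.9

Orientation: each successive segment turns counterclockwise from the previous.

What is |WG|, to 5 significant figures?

29.325

W is at the origin; WP runs at -145.0° with length 26.6, so P = (-21.789, -15.257). ∠WPJ = 109.9° gives PJ at -74.900° from the x-axis; with |PJ| = 19.9, J = (-16.605, -34.470). PJ ⟂ JK, so JK runs at 15.100°; with |JK| = 23.1, K = (5.6970, -28.452). JK ⟂ KZ, so KZ runs at 105.10°; with |KZ| = 14.1, Z = (2.0239, -14.839). ∠KZG = 114.1° gives ZG at 171.00° from the x-axis; with |ZG| = 29.9, G = (-27.508, -10.162). Then |WG| = |G − W| = 29.325.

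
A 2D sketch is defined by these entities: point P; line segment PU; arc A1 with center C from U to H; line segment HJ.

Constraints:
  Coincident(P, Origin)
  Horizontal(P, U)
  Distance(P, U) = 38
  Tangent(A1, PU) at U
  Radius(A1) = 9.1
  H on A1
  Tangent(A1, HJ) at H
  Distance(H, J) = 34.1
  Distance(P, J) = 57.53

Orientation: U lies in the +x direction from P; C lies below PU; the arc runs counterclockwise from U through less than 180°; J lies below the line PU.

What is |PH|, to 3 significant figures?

31.2

Checks: P.y = 0.00, U.y = 0.00 ✓; |CH| = 9.100 ✓; ∠(CH, HJ) = 90.00° ✓; |HJ| = 34.10 ✓; |PJ| = 57.53 ✓.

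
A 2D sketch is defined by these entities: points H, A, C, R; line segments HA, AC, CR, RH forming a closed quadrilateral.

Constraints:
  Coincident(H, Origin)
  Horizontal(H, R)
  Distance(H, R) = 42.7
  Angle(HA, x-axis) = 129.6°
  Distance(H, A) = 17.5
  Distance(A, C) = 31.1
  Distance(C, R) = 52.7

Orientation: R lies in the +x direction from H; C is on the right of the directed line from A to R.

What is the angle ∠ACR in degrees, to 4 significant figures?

78.34°

Checks: H = (0.00, 0.00) ✓; |AC| = 31.10 ✓; |CR| = 52.70 ✓.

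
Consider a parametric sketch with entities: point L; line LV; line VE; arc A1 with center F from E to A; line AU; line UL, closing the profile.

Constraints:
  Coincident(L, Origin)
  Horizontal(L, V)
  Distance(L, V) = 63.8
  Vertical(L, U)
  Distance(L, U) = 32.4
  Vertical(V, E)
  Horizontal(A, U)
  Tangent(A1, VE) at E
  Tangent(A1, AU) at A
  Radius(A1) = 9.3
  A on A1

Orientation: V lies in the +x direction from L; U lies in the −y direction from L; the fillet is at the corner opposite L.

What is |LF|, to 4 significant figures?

59.19

L is at the origin; LV is horizontal with |LV| = 63.8 and V on the +x side, so V = (63.80, 0.000). L and U share the same x with |LU| = 32.4 and U on the −y side, so U = (0.000, -32.40). The virtual corner opposite L is at (63.80, -32.40). A1 meets VE tangentially, so FE is at right angles to VE and A1 meets AU tangentially, so FA is at right angles to AU, with radius 9.3, so the center F sits 9.3 in from both sides at F = (54.50, -23.10). Then |LF| = |F − L| = 59.19.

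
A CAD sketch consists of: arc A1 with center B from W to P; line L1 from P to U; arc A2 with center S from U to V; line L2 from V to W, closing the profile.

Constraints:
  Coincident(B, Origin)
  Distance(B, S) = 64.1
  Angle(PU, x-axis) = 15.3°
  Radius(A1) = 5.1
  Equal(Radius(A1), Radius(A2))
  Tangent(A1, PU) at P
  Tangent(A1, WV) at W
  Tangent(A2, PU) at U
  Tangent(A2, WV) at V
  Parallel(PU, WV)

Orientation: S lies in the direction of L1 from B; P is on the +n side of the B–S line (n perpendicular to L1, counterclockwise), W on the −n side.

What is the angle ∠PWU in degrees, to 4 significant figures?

80.96°

The slot axis is L1's direction at 15.3°, so u = (cos 15.3°, sin 15.3°) = (0.9646, 0.2639) and n = (−sin 15.3°, cos 15.3°) = (-0.2639, 0.9646). B is at the origin and S lies 64.1 along u from B, so S = 64.1·u = (61.83, 16.91). Tangency of A1 to both parallel lines with radius 5.1 puts P and W at B ± 5.1·n: P = (-1.346, 4.919), W = (1.346, -4.919). Equal radii place U and V the same way about S: U = S + 5.1·n = (60.48, 21.83), V = S − 5.1·n = (63.17, 12.00). Then cos ∠PWU = WP·WU / (|WP||WU|), giving 80.96°.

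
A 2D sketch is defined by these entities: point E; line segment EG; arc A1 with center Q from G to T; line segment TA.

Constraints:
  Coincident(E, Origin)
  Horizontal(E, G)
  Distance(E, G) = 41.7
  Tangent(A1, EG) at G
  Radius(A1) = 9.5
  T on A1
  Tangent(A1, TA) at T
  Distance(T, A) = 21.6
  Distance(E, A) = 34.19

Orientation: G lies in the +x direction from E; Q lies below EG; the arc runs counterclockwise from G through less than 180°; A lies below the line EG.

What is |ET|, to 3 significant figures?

33.6

Checks: ∠(QG, GE) = 90.00° ✓; |QG| = 9.500 ✓; |QT| = 9.500 ✓; ∠(QT, TA) = 90.00° ✓; |TA| = 21.60 ✓; |EA| = 34.19 ✓.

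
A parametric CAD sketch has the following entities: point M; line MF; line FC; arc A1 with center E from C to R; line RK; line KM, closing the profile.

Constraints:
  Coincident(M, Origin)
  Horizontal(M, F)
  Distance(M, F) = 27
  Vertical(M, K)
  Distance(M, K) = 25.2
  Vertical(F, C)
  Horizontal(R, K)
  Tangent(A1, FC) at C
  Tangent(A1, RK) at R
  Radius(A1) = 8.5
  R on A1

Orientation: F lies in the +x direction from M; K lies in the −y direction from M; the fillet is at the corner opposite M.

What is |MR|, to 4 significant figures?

31.26

The virtual corner opposite M is at (27.00, -25.20). Since A1 is tangent to FC there, EC ⟂ FC and since A1 is tangent to RK there, ER ⟂ RK, with radius 8.5, so the center E sits 8.5 in from both sides at E = (18.50, -16.70). That places the tangent points at C = (27.00, -16.70) on FC and R = (18.50, -25.20) on RK. Then |MR| = |R − M| = 31.26.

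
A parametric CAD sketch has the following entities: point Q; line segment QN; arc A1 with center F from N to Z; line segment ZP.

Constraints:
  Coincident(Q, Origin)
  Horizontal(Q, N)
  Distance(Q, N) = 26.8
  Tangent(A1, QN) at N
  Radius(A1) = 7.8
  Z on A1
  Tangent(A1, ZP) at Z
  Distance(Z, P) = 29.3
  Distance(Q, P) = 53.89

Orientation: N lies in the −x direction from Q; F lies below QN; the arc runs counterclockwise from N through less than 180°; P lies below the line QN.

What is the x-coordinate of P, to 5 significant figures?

-41.592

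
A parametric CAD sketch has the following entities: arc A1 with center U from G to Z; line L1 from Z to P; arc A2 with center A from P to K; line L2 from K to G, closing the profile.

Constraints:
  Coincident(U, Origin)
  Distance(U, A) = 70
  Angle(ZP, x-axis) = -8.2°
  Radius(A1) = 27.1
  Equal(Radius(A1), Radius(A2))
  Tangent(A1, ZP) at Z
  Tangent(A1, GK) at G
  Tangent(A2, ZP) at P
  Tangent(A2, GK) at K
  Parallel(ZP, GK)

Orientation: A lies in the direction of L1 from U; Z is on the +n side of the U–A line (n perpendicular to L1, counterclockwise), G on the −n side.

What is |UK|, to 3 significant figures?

75.1

The slot axis is L1's direction at -8.2°, so u = (cos -8.2°, sin -8.2°) = (0.990, -0.143) and n = (−sin -8.2°, cos -8.2°) = (0.143, 0.990). U is at the origin and A lies 70.0 along u from U, so A = 70.0·u = (69.3, -9.98). Tangency of A1 to both parallel lines with radius 27.1 puts Z and G at U ± 27.1·n: Z = (3.87, 26.8), G = (-3.87, -26.8). Equal radii place P and K the same way about A: P = A + 27.1·n = (73.1, 16.8), K = A − 27.1·n = (65.4, -36.8). Then |UK| = |K − U| = 75.1.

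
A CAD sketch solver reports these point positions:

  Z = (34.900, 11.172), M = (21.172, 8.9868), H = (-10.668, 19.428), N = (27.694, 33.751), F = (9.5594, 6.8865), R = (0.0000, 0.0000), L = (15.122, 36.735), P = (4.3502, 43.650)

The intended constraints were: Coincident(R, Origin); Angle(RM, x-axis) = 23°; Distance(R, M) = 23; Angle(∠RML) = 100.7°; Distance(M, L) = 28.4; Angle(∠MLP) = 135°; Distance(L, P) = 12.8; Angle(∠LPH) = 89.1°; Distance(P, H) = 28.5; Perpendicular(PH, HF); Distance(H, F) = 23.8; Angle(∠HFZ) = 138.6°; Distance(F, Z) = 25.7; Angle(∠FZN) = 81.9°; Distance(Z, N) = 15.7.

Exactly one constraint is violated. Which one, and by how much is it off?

Distance(Z, N) = 15.7 — off by 8.00.

R = (0.00, 0.00) ✓; RM at 23.00° ✓; |RM| = 23.00 ✓; ∠RML = 100.7° ✓; |ML| = 28.40 ✓; ∠MLP = 135.0° ✓; |LP| = 12.80 ✓; ∠LPH = 89.10° ✓; |PH| = 28.50 ✓; ∠(PH, HF) = 90.00° ✓; |HF| = 23.80 ✓; ∠HFZ = 138.6° ✓; |FZ| = 25.70 ✓; ∠FZN = 81.90° ✓; |ZN| = 23.70 ✗.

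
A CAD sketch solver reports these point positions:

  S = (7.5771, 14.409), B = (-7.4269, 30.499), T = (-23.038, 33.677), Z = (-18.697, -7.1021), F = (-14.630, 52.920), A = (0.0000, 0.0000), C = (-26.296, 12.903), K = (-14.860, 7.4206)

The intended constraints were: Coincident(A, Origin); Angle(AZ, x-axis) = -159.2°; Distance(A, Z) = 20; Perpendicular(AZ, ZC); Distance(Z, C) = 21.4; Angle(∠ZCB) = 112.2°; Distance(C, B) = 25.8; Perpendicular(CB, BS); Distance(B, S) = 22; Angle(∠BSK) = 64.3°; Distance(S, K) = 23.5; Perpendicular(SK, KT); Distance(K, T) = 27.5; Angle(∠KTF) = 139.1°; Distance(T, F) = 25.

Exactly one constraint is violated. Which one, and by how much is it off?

Distance(T, F) = 25 — off by 4.00.

A = (0.00, 0.00) ✓; AZ at -159.2° ✓; |AZ| = 20.00 ✓; ∠(AZ, ZC) = 90.00° ✓; |ZC| = 21.40 ✓; ∠ZCB = 112.2° ✓; |CB| = 25.80 ✓; ∠(CB, BS) = 90.00° ✓; |BS| = 22.00 ✓; ∠BSK = 64.30° ✓; |SK| = 23.50 ✓; ∠(SK, KT) = 90.00° ✓; |KT| = 27.50 ✓; ∠KTF = 139.1° ✓; |TF| = 21.00 ✗.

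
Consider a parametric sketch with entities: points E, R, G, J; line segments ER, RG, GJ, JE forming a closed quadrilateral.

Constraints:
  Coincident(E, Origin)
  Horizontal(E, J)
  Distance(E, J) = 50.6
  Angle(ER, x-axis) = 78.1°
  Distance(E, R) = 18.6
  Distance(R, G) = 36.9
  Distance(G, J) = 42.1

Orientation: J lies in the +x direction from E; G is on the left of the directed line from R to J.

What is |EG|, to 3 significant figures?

51.9

Checks: |RG| = 36.90 ✓; |GJ| = 42.10 ✓.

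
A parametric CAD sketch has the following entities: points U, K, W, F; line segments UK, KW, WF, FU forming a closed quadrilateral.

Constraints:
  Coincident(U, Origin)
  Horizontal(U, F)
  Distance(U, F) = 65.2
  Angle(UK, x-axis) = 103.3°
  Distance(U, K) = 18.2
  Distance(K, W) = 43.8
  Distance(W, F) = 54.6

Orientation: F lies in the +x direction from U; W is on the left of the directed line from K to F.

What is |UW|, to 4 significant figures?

53.35

U is at the origin; UF is horizontal with |UF| = 65.2 and F in +x, so F = (65.2, 0). UK runs at 103.3° with |UK| = 18.2, so K = (-4.187, 17.71). W is determined by |KW| = 43.8 and |WF| = 54.6 together: it lies at the intersection of circle(K, 43.8) and circle(F, 54.6). With |KF| = 71.61, the foot of the radical line on KF is 28.39 from K and the perpendicular offset is √(43.8² − 28.39²) = 33.36. Taking the left-of-KF solution: W = (31.57, 43.01).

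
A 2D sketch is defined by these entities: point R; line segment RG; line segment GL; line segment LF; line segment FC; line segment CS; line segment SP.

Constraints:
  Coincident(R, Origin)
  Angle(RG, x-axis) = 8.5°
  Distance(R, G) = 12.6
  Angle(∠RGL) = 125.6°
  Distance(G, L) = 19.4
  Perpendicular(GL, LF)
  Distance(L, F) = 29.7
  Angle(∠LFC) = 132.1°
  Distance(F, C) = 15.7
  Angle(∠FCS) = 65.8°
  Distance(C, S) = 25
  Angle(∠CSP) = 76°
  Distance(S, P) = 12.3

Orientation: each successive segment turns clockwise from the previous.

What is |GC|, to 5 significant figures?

40.966

R is at the origin; RG runs at 8.5° with length 12.6, so G = (12.462, 1.8624). ∠RGL = 125.6° gives GL at -45.900° from the x-axis; with |GL| = 19.4, L = (25.962, -12.069). GL is perpendicular to LF, so LF runs at -135.90°; with |LF| = 29.7, F = (4.6340, -32.738). ∠LFC = 132.1° gives FC at 176.20° from the x-axis; with |FC| = 15.7, C = (-11.032, -31.697). Then |GC| = |C − G| = 40.966.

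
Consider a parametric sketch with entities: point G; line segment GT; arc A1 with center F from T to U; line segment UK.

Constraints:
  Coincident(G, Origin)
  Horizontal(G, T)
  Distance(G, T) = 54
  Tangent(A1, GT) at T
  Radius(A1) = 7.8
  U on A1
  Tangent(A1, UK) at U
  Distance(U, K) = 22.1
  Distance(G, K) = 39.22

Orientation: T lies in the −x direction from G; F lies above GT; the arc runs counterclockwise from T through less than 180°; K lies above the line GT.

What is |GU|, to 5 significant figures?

48.089

Checks: |FU| = 7.800 ✓; ∠(FU, UK) = 90.00° ✓; |UK| = 22.10 ✓; |GK| = 39.22 ✓.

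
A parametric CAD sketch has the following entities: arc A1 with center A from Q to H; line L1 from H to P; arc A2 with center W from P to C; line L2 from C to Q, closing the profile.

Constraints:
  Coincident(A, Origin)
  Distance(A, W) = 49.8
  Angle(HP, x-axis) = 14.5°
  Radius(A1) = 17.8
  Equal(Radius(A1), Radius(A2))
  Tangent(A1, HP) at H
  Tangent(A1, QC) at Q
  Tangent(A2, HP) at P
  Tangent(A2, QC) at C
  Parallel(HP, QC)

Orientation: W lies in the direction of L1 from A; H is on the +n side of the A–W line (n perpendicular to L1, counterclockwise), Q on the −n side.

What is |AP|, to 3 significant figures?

52.9

The slot axis is L1's direction at 14.5°, so u = (cos 14.5°, sin 14.5°) = (0.968, 0.250) and n = (−sin 14.5°, cos 14.5°) = (-0.250, 0.968). A is at the origin and W lies 49.8 along u from A, so W = 49.8·u = (48.2, 12.5). Tangency of A1 to both parallel lines with radius 17.8 puts H and Q at A ± 17.8·n: H = (-4.46, 17.2), Q = (4.46, -17.2). Equal radii place P and C the same way about W: P = W + 17.8·n = (43.8, 29.7), C = W − 17.8·n = (52.7, -4.76). Then |AP| = |P − A| = 52.9.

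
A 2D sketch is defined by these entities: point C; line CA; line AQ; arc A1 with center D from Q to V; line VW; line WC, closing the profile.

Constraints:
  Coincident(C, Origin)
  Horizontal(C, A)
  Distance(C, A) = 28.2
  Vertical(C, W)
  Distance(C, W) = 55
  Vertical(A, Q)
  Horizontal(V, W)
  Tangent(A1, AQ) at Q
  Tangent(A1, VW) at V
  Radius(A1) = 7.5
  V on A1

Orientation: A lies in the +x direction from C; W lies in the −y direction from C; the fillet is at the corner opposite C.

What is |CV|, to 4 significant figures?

58.77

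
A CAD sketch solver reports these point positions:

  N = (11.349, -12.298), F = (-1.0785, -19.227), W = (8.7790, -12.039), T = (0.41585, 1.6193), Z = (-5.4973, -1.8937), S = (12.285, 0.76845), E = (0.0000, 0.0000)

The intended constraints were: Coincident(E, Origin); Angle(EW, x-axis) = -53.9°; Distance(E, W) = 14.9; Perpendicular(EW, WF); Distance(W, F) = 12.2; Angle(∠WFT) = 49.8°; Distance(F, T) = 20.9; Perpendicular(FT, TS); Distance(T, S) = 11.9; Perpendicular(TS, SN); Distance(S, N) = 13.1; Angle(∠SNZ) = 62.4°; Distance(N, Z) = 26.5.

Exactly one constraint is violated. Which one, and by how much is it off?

Distance(N, Z) = 26.5 — off by 6.70.

E = (0.00, 0.00) ✓; EW at -53.90° ✓; |EW| = 14.90 ✓; ∠(EW, WF) = 90.00° ✓; |WF| = 12.20 ✓; ∠WFT = 49.80° ✓; |FT| = 20.90 ✓; ∠(FT, TS) = 90.00° ✓; |TS| = 11.90 ✓; ∠(TS, SN) = 90.00° ✓; |SN| = 13.10 ✓; ∠SNZ = 62.40° ✓; |NZ| = 19.80 ✗.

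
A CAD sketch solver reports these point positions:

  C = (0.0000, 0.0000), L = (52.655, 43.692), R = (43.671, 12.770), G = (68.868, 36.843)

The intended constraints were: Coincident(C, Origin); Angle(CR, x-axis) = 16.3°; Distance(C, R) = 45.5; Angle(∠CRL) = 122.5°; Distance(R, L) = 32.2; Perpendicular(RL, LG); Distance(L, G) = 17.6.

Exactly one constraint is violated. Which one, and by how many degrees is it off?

Perpendicular(RL, LG) — off by 6.70°.

C = (0.00, 0.00) ✓; CR at 16.30° ✓; |CR| = 45.50 ✓; ∠CRL = 122.5° ✓; |RL| = 32.20 ✓; ∠(RL, LG) = 96.70° ✗; |LG| = 17.60 ✓.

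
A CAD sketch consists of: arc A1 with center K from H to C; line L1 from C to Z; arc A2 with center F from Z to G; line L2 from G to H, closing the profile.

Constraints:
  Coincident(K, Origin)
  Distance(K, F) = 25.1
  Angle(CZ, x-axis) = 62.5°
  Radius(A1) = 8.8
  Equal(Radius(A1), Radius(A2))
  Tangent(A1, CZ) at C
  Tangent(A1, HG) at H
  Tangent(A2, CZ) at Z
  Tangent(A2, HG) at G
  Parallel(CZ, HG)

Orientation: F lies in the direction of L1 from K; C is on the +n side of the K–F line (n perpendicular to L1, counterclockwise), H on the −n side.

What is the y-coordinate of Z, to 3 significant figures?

26.3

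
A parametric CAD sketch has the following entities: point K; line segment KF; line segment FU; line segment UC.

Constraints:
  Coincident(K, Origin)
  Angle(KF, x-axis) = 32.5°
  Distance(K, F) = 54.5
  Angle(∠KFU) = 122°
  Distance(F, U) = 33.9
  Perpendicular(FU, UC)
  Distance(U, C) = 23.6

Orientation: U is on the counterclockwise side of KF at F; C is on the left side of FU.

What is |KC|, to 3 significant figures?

66.7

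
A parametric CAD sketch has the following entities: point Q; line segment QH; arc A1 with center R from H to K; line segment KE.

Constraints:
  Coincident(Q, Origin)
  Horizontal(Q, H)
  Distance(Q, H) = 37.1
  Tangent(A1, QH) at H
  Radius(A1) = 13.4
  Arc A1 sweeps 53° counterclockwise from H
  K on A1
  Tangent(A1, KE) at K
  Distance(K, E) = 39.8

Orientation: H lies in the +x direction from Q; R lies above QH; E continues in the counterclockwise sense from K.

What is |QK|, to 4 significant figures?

48.10

Q is at the origin; QH is horizontal with |QH| = 37.1 and H on the +x side, so H = (37.10, 0.000). Since A1 is tangent to QH there, RH ⟂ QH, so R = H + (0, 13.4) = (37.10, 13.40). On A1, H sits at bearing -90° from R; a 53° counterclockwise sweep puts K at bearing -37°, so K = R + 13.4·(cos -37°, sin -37°) = (47.80, 5.336). Then |QK| = |K − Q| = 48.10.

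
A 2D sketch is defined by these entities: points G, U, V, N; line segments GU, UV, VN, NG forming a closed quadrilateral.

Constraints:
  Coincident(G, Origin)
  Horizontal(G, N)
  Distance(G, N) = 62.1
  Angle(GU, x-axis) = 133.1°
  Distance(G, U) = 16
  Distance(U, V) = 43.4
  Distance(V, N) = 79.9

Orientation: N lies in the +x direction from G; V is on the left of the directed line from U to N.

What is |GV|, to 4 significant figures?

53.06

G is at the origin; GN is horizontal with |GN| = 62.1 and N in +x, so N = (62.1, 0). GU runs at 133.1° with |GU| = 16.0, so U = (-10.93, 11.68). V is determined by |UV| = 43.4 and |VN| = 79.9 together: it lies at the intersection of circle(U, 43.4) and circle(N, 79.9). With |UN| = 73.96, the foot of the radical line on UN is 6.556 from U and the perpendicular offset is √(43.4² − 6.556²) = 42.90. Taking the left-of-UN solution: V = (2.318, 53.01).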